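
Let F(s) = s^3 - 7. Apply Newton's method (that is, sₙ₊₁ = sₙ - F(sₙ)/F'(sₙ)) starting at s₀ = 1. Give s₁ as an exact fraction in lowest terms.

3

F'(s) = 3s^2.
F(1) = -6, F'(1) = 3, so s₁ = 1 - (-6)/3 = 3.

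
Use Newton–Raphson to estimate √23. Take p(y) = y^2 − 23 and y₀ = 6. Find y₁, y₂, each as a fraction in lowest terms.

y₁ = 59/12, y₂ = 6793/1416

p'(y) = 2y.
p(6) = 13, p'(6) = 12, so y₁ = 6 − 13/12 = 59/12.
p(59/12) = 169/144, p'(59/12) = 59/6, so y₂ = (59/12) − (169/144)/(59/6) = 6793/1416.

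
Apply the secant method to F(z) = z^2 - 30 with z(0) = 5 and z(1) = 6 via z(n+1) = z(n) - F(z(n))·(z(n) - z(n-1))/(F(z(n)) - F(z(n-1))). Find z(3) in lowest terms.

115/21

F(5) = -5, F(6) = 6. z(2) = 6 - 6·(6 - 5)/(6 - (-5)) = 60/11.
F(6) = 6, F(60/11) = -30/121. z(3) = (60/11) - (-30/121)·((60/11) - 6)/((-30/121) - 6) = 115/21.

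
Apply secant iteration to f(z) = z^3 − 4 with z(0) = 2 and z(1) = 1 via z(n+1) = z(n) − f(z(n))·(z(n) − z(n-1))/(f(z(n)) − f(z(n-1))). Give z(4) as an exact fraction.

744241/471409

f(2) = 4, f(1) = −3. z(2) = 1 − (−3)·(1 − 2)/((−3) − 4) = 10/7.
f(1) = −3, f(10/7) = −372/343. z(3) = (10/7) − (−372/343)·((10/7) − 1)/((−372/343) − (−3)) = 122/73.
f(10/7) = −372/343, f(122/73) = 259780/389017. z(4) = (122/73) − (259780/389017)·((122/73) − (10/7))/((259780/389017) − (−372/343)) = 744241/471409.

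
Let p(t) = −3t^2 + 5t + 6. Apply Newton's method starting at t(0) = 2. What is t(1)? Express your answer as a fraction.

18/7

p'(t) = −6t + 5.
p(2) = 4, p'(2) = −7, so t(1) = 2 − 4/(−7) = 18/7.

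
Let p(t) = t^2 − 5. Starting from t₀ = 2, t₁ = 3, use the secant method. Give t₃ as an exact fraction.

p(2) = −1, p(3) = 4. t₂ = 3 − 4·(3 − 2)/(4 − (−1)) = 11/5.
p(3) = 4, p(11/5) = −4/25. t₃ = (11/5) − (−4/25)·((11/5) − 3)/((−4/25) − 4) = 29/13.

29/13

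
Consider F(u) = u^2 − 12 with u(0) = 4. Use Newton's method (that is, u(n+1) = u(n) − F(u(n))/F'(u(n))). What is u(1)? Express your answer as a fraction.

7/2

F'(u) = 2u.
F(4) = 4, F'(4) = 8, so u(1) = 4 − 4/8 = 7/2.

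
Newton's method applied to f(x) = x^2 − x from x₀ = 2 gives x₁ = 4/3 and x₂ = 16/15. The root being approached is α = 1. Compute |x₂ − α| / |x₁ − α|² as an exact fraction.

x₁ − α = 4/3 − 1 = 1/3, so |x₁ − α| = 1/3.
x₂ − α = 16/15 − 1 = 1/15, so |x₂ − α| = 1/15.
|x₁ − α|² = 1/9.
Ratio = (1/15) / (1/9) = 3/5.

3/5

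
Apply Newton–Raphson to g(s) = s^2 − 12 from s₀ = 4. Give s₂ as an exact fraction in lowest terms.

97/28

g'(s) = 2s.
g(4) = 4, g'(4) = 8, so s₁ = 4 − 4/8 = 7/2.
g(7/2) = 1/4, g'(7/2) = 7, so s₂ = (7/2) − (1/4)/7 = 97/28.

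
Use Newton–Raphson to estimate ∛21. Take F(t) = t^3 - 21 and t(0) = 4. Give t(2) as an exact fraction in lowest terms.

4469165/1598472

F'(t) = 3t^2.
F(4) = 43, F'(4) = 48, so t(1) = 4 - 43/48 = 149/48.
F(149/48) = 985517/110592, F'(149/48) = 22201/768, so t(2) = (149/48) - (985517/110592)/(22201/768) = 4469165/1598472.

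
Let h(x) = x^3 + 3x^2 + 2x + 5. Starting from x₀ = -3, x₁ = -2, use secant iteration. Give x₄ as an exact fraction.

h(-3) = -1, h(-2) = 5. x₂ = (-2) - 5·((-2) - (-3))/(5 - (-1)) = -17/6.
h(-2) = 5, h(-17/6) = 145/216. x₃ = (-17/6) - (145/216)·((-17/6) - (-2))/((145/216) - 5) = -554/187.
h(-17/6) = 145/216, h(-554/187) = -3901225/6539203. x₄ = (-554/187) - (-3901225/6539203)·((-554/187) - (-17/6))/((-3901225/6539203) - (145/216)) = -35838686/12350683.

-35838686/12350683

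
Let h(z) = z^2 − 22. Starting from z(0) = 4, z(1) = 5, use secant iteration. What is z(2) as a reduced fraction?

14/3

h(4) = −6, h(5) = 3. z(2) = 5 − 3·(5 − 4)/(3 − (−6)) = 14/3.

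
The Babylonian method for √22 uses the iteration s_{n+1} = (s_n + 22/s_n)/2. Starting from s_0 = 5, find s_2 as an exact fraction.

4409/940

s_1 = (5 + 22/5)/2 = 47/10.
s_2 = (47/10 + 22/(47/10))/2 = 4409/940.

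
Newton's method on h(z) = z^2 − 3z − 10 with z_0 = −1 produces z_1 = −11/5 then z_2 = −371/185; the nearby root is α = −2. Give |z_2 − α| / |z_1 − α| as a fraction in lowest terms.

1/37

z_1 − α = −11/5 − (−2) = −11/5 + 2 = −1/5, so |z_1 − α| = 1/5.
z_2 − α = −371/185 − (−2) = −371/185 + 2 = −1/185, so |z_2 − α| = 1/185.
Ratio = (1/185) / (1/5) = 1/37.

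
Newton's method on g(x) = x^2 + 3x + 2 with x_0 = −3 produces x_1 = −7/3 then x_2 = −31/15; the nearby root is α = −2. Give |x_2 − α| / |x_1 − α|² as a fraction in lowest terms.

x_1 − α = −7/3 − (−2) = −7/3 + 2 = −1/3, so |x_1 − α| = 1/3.
x_2 − α = −31/15 − (−2) = −31/15 + 2 = −1/15, so |x_2 − α| = 1/15.
|x_1 − α|² = 1/9.
Ratio = (1/15) / (1/9) = 3/5.

3/5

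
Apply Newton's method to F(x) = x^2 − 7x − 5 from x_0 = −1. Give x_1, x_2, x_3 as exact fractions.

x_1 = −2/3, x_2 = −49/75, x_3 = −30526/46725

F'(x) = 2x − 7.
F(−1) = 3, F'(−1) = −9, so x_1 = (−1) − 3/(−9) = −2/3.
F(−2/3) = 1/9, F'(−2/3) = −25/3, so x_2 = (−2/3) − (1/9)/(−25/3) = −49/75.
F(−49/75) = 1/5625, F'(−49/75) = −623/75, so x_3 = (−49/75) − (1/5625)/(−623/75) = −30526/46725.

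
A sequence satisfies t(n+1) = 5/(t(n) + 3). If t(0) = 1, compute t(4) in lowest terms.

355/298

t(1) = 5/(1 + 3) = 5/4.
t(2) = 5/(5/4 + 3) = 20/17.
t(3) = 5/(20/17 + 3) = 85/71.
t(4) = 5/(85/71 + 3) = 355/298.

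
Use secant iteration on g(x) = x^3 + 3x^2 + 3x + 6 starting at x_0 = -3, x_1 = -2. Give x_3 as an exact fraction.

g(-3) = -3, g(-2) = 4. x_2 = (-2) - 4·((-2) - (-3))/(4 - (-3)) = -18/7.
g(-2) = 4, g(-18/7) = 384/343. x_3 = (-18/7) - (384/343)·((-18/7) - (-2))/((384/343) - 4) = -690/247.

-690/247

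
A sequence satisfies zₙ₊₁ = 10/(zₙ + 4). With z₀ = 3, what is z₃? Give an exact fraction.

190/111

z₁ = 10/(3 + 4) = 10/7.
z₂ = 10/(10/7 + 4) = 35/19.
z₃ = 10/(35/19 + 4) = 190/111.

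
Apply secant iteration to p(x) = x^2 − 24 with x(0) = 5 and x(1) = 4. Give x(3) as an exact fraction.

49/10

p(5) = 1, p(4) = −8. x(2) = 4 − (−8)·(4 − 5)/((−8) − 1) = 44/9.
p(4) = −8, p(44/9) = −8/81. x(3) = (44/9) − (−8/81)·((44/9) − 4)/((−8/81) − (−8)) = 49/10.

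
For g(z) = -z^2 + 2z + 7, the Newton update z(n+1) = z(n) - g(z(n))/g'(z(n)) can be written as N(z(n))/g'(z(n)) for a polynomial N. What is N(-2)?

g'(z) = -2z + 2.
N(z) = z·g'(z) - g(z) = z·(-2z + 2) - (-z^2 + 2z + 7) = -z^2 - 7.
N(-2) = -11.

-11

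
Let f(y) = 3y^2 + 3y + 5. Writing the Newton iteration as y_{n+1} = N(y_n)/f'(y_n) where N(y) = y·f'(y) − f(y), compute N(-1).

f'(y) = 6y + 3.
N(y) = y·f'(y) − f(y) = y·(6y + 3) − (3y^2 + 3y + 5) = 3y^2 − 5.
N(-1) = −2.

−2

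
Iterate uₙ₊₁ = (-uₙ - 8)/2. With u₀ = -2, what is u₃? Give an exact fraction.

-11/4

u₁ = (-(-2) - 8)/2 = -3.
u₂ = (-(-3) - 8)/2 = -5/2.
u₃ = (-(-5/2) - 8)/2 = -11/4.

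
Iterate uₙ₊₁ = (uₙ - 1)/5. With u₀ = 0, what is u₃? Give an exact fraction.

-31/125

u₁ = (0 - 1)/5 = -1/5.
u₂ = ((-1/5) - 1)/5 = -6/25.
u₃ = ((-6/25) - 1)/5 = -31/125.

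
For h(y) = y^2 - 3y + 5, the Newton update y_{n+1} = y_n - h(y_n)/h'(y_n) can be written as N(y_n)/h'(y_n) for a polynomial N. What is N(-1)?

h'(y) = 2y - 3.
N(y) = y·h'(y) - h(y) = y·(2y - 3) - (y^2 - 3y + 5) = y^2 - 5.
N(-1) = -4.

-4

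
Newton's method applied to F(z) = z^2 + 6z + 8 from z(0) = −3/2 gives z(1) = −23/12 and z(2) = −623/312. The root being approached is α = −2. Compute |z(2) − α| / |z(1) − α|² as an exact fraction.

z(1) − α = −23/12 − (−2) = −23/12 + 2 = 1/12, so |z(1) − α| = 1/12.
z(2) − α = −623/312 − (−2) = −623/312 + 2 = 1/312, so |z(2) − α| = 1/312.
|z(1) − α|² = 1/144.
Ratio = (1/312) / (1/144) = 6/13.

6/13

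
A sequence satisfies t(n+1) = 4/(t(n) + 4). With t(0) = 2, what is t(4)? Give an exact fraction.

t(1) = 4/(2 + 4) = 2/3.
t(2) = 4/(2/3 + 4) = 6/7.
t(3) = 4/(6/7 + 4) = 14/17.
t(4) = 4/(14/17 + 4) = 34/41.

34/41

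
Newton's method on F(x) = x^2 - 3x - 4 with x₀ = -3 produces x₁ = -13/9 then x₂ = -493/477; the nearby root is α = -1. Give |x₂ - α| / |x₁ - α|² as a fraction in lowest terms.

9/53

x₁ - α = -13/9 - (-1) = -13/9 + 1 = -4/9, so |x₁ - α| = 4/9.
x₂ - α = -493/477 - (-1) = -493/477 + 1 = -16/477, so |x₂ - α| = 16/477.
|x₁ - α|² = 16/81.
Ratio = (16/477) / (16/81) = 9/53.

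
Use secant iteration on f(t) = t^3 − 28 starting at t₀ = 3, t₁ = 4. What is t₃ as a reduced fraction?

12901/4252

f(3) = −1, f(4) = 36. t₂ = 4 − 36·(4 − 3)/(36 − (−1)) = 112/37.
f(4) = 36, f(112/37) = −13356/50653. t₃ = (112/37) − (−13356/50653)·((112/37) − 4)/((−13356/50653) − 36) = 12901/4252.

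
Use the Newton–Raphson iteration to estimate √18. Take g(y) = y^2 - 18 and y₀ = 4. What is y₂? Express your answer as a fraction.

577/136

g'(y) = 2y.
g(4) = -2, g'(4) = 8, so y₁ = 4 - (-2)/8 = 17/4.
g(17/4) = 1/16, g'(17/4) = 17/2, so y₂ = (17/4) - (1/16)/(17/2) = 577/136.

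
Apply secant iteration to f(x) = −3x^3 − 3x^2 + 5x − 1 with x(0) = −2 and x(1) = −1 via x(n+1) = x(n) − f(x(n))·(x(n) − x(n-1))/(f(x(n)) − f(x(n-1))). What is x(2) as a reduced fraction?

−13/7

f(−2) = 1, f(−1) = −6. x(2) = (−1) − (−6)·((−1) − (−2))/((−6) − 1) = −13/7.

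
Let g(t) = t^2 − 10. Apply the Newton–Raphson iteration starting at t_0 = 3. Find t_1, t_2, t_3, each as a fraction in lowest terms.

t_1 = 19/6, t_2 = 721/228, t_3 = 1039681/328776

g'(t) = 2t.
g(3) = −1, g'(3) = 6, so t_1 = 3 − (−1)/6 = 19/6.
g(19/6) = 1/36, g'(19/6) = 19/3, so t_2 = (19/6) − (1/36)/(19/3) = 721/228.
g(721/228) = 1/51984, g'(721/228) = 721/114, so t_3 = (721/228) − (1/51984)/(721/114) = 1039681/328776.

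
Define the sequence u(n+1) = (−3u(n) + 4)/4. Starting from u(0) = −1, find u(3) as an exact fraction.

79/64

u(1) = (−3·(−1) + 4)/4 = 7/4.
u(2) = (−3·(7/4) + 4)/4 = −5/16.
u(3) = (−3·(−5/16) + 4)/4 = 79/64.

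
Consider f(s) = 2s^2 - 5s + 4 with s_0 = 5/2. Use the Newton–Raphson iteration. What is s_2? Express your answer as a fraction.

f'(s) = 4s - 5.
f(5/2) = 4, f'(5/2) = 5, so s_1 = (5/2) - 4/5 = 17/10.
f(17/10) = 32/25, f'(17/10) = 9/5, so s_2 = (17/10) - (32/25)/(9/5) = 89/90.

89/90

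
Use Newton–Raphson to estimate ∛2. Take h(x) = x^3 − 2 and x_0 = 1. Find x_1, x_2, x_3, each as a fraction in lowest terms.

h'(x) = 3x^2.
h(1) = −1, h'(1) = 3, so x_1 = 1 − (−1)/3 = 4/3.
h(4/3) = 10/27, h'(4/3) = 16/3, so x_2 = (4/3) − (10/27)/(16/3) = 91/72.
h(91/72) = 7075/373248, h'(91/72) = 8281/1728, so x_3 = (91/72) − (7075/373248)/(8281/1728) = 1126819/894348.

x_1 = 4/3, x_2 = 91/72, x_3 = 1126819/894348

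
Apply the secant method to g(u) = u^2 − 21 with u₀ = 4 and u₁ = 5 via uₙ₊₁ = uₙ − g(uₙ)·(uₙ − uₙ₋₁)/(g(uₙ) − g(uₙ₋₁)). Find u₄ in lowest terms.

4051/884

g(4) = −5, g(5) = 4. u₂ = 5 − 4·(5 − 4)/(4 − (−5)) = 41/9.
g(5) = 4, g(41/9) = −20/81. u₃ = (41/9) − (−20/81)·((41/9) − 5)/((−20/81) − 4) = 197/43.
g(41/9) = −20/81, g(197/43) = −20/1849. u₄ = (197/43) − (−20/1849)·((197/43) − (41/9))/((−20/1849) − (−20/81)) = 4051/884.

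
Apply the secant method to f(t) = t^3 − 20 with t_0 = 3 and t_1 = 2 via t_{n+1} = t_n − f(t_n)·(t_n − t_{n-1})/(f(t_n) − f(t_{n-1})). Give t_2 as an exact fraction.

50/19

f(3) = 7, f(2) = −12. t_2 = 2 − (−12)·(2 − 3)/((−12) − 7) = 50/19.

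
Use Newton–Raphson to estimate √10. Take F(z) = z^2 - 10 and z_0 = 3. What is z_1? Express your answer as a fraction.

19/6

F'(z) = 2z.
F(3) = -1, F'(3) = 6, so z_1 = 3 - (-1)/6 = 19/6.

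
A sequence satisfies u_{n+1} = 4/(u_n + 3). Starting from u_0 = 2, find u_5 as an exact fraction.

1228/1229

u_1 = 4/(2 + 3) = 4/5.
u_2 = 4/(4/5 + 3) = 20/19.
u_3 = 4/(20/19 + 3) = 76/77.
u_4 = 4/(76/77 + 3) = 308/307.
u_5 = 4/(308/307 + 3) = 1228/1229.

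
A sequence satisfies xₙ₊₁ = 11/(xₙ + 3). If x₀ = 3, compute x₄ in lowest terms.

x₁ = 11/(3 + 3) = 11/6.
x₂ = 11/(11/6 + 3) = 66/29.
x₃ = 11/(66/29 + 3) = 319/153.
x₄ = 11/(319/153 + 3) = 1683/778.

1683/778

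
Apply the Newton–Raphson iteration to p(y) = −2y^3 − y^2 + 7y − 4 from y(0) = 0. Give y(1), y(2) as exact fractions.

p'(y) = −6y^2 − 2y + 7.
p(0) = −4, p'(0) = 7, so y(1) = 0 − (−4)/7 = 4/7.
p(4/7) = −240/343, p'(4/7) = 191/49, so y(2) = (4/7) − (−240/343)/(191/49) = 1004/1337.

y(1) = 4/7, y(2) = 1004/1337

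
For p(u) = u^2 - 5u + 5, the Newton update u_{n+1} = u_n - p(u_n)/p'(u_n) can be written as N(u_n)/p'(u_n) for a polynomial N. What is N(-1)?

-4

p'(u) = 2u - 5.
N(u) = u·p'(u) - p(u) = u·(2u - 5) - (u^2 - 5u + 5) = u^2 - 5.
N(-1) = -4.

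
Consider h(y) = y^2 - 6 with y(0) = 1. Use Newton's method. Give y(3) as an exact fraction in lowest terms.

h'(y) = 2y.
h(1) = -5, h'(1) = 2, so y(1) = 1 - (-5)/2 = 7/2.
h(7/2) = 25/4, h'(7/2) = 7, so y(2) = (7/2) - (25/4)/7 = 73/28.
h(73/28) = 625/784, h'(73/28) = 73/14, so y(3) = (73/28) - (625/784)/(73/14) = 10033/4088.

10033/4088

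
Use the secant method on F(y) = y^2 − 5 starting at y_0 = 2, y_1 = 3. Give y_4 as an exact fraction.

F(2) = −1, F(3) = 4. y_2 = 3 − 4·(3 − 2)/(4 − (−1)) = 11/5.
F(3) = 4, F(11/5) = −4/25. y_3 = (11/5) − (−4/25)·((11/5) − 3)/((−4/25) − 4) = 29/13.
F(11/5) = −4/25, F(29/13) = −4/169. y_4 = (29/13) − (−4/169)·((29/13) − (11/5))/((−4/169) − (−4/25)) = 161/72.

161/72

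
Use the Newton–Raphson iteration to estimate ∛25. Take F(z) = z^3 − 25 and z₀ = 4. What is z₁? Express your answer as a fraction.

51/16

F'(z) = 3z^2.
F(4) = 39, F'(4) = 48, so z₁ = 4 − 39/48 = 51/16.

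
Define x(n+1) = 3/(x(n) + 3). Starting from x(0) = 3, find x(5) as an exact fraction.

x(1) = 3/(3 + 3) = 1/2.
x(2) = 3/(1/2 + 3) = 6/7.
x(3) = 3/(6/7 + 3) = 7/9.
x(4) = 3/(7/9 + 3) = 27/34.
x(5) = 3/(27/34 + 3) = 34/43.

34/43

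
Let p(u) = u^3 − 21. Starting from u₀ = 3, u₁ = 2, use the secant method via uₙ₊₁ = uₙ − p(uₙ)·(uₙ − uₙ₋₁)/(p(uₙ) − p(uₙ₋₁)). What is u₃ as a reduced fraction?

16659/5983

p(3) = 6, p(2) = −13. u₂ = 2 − (−13)·(2 − 3)/((−13) − 6) = 51/19.
p(2) = −13, p(51/19) = −11388/6859. u₃ = (51/19) − (−11388/6859)·((51/19) − 2)/((−11388/6859) − (−13)) = 16659/5983.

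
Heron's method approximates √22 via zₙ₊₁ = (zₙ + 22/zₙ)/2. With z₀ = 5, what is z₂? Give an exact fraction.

z₁ = (5 + 22/5)/2 = 47/10.
z₂ = (47/10 + 22/(47/10))/2 = 4409/940.

4409/940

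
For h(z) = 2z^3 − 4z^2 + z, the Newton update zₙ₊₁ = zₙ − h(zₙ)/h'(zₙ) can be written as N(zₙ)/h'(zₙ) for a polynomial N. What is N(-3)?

−144

h'(z) = 6z^2 − 8z + 1.
N(z) = z·h'(z) − h(z) = z·(6z^2 − 8z + 1) − (2z^3 − 4z^2 + z) = 4z^3 − 4z^2.
N(-3) = −144.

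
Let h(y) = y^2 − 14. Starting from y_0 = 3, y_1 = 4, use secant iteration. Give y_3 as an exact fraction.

101/27

h(3) = −5, h(4) = 2. y_2 = 4 − 2·(4 − 3)/(2 − (−5)) = 26/7.
h(4) = 2, h(26/7) = −10/49. y_3 = (26/7) − (−10/49)·((26/7) − 4)/((−10/49) − 2) = 101/27.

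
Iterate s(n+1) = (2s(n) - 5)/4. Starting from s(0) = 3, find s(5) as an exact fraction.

-149/64

s(1) = (2·3 - 5)/4 = 1/4.
s(2) = (2·(1/4) - 5)/4 = -9/8.
s(3) = (2·(-9/8) - 5)/4 = -29/16.
s(4) = (2·(-29/16) - 5)/4 = -69/32.
s(5) = (2·(-69/32) - 5)/4 = -149/64.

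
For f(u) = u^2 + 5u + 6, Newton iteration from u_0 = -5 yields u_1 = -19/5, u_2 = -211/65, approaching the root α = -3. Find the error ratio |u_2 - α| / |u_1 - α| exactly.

u_1 - α = -19/5 - (-3) = -19/5 + 3 = -4/5, so |u_1 - α| = 4/5.
u_2 - α = -211/65 - (-3) = -211/65 + 3 = -16/65, so |u_2 - α| = 16/65.
Ratio = (16/65) / (4/5) = 4/13.

4/13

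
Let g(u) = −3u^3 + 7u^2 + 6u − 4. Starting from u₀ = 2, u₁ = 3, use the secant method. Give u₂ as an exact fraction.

g(2) = 12, g(3) = −4. u₂ = 3 − (−4)·(3 − 2)/((−4) − 12) = 11/4.

11/4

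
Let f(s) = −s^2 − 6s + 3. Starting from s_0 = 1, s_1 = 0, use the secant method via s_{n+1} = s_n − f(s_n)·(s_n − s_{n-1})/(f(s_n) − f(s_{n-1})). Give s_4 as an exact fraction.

84/181

f(1) = −4, f(0) = 3. s_2 = 0 − 3·(0 − 1)/(3 − (−4)) = 3/7.
f(0) = 3, f(3/7) = 12/49. s_3 = (3/7) − (12/49)·((3/7) − 0)/((12/49) − 3) = 7/15.
f(3/7) = 12/49, f(7/15) = −4/225. s_4 = (7/15) − (−4/225)·((7/15) − (3/7))/((−4/225) − (12/49)) = 84/181.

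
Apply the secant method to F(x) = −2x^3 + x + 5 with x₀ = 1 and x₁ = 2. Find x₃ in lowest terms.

3769/2645

F(1) = 4, F(2) = −9. x₂ = 2 − (−9)·(2 − 1)/((−9) − 4) = 17/13.
F(2) = −9, F(17/13) = 4032/2197. x₃ = (17/13) − (4032/2197)·((17/13) − 2)/((4032/2197) − (−9)) = 3769/2645.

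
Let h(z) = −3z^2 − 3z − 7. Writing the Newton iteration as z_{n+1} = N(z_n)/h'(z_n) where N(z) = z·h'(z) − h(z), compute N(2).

h'(z) = −6z − 3.
N(z) = z·h'(z) − h(z) = z·(−6z − 3) − (−3z^2 − 3z − 7) = −3z^2 + 7.
N(2) = −5.

−5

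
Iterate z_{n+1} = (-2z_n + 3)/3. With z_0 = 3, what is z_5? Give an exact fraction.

23/81

z_1 = (-2·3 + 3)/3 = -1.
z_2 = (-2·(-1) + 3)/3 = 5/3.
z_3 = (-2·(5/3) + 3)/3 = -1/9.
z_4 = (-2·(-1/9) + 3)/3 = 29/27.
z_5 = (-2·(29/27) + 3)/3 = 23/81.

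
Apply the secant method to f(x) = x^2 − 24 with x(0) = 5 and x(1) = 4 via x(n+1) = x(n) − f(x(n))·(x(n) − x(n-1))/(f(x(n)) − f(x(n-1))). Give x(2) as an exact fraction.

f(5) = 1, f(4) = −8. x(2) = 4 − (−8)·(4 − 5)/((−8) − 1) = 44/9.

44/9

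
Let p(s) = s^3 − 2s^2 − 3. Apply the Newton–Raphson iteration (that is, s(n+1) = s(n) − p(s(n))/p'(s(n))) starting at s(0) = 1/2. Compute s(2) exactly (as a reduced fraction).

−3497/2915

p'(s) = 3s^2 − 4s.
p(1/2) = −27/8, p'(1/2) = −5/4, so s(1) = (1/2) − (−27/8)/(−5/4) = −11/5.
p(−11/5) = −2916/125, p'(−11/5) = 583/25, so s(2) = (−11/5) − (−2916/125)/(583/25) = −3497/2915.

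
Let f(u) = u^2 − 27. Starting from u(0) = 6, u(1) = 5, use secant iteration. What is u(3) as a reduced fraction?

291/56

f(6) = 9, f(5) = −2. u(2) = 5 − (−2)·(5 − 6)/((−2) − 9) = 57/11.
f(5) = −2, f(57/11) = −18/121. u(3) = (57/11) − (−18/121)·((57/11) − 5)/((−18/121) − (−2)) = 291/56.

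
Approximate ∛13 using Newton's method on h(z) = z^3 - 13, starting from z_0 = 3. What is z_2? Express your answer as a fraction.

h'(z) = 3z^2.
h(3) = 14, h'(3) = 27, so z_1 = 3 - 14/27 = 67/27.
h(67/27) = 44884/19683, h'(67/27) = 4489/243, so z_2 = (67/27) - (44884/19683)/(4489/243) = 857405/363609.

857405/363609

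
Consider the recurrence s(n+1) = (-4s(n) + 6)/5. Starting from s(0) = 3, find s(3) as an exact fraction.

-66/125

s(1) = (-4·3 + 6)/5 = -6/5.
s(2) = (-4·(-6/5) + 6)/5 = 54/25.
s(3) = (-4·(54/25) + 6)/5 = -66/125.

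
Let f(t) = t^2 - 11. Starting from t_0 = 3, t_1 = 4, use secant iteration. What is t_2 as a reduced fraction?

23/7

f(3) = -2, f(4) = 5. t_2 = 4 - 5·(4 - 3)/(5 - (-2)) = 23/7.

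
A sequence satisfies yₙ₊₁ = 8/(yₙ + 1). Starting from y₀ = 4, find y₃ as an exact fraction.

y₁ = 8/(4 + 1) = 8/5.
y₂ = 8/(8/5 + 1) = 40/13.
y₃ = 8/(40/13 + 1) = 104/53.

104/53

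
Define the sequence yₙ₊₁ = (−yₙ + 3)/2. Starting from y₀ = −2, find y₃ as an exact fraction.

y₁ = (−(−2) + 3)/2 = 5/2.
y₂ = (−(5/2) + 3)/2 = 1/4.
y₃ = (−(1/4) + 3)/2 = 11/8.

11/8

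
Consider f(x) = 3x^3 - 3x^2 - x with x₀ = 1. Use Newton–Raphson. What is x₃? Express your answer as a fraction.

586116/462439

f'(x) = 9x^2 - 6x - 1.
f(1) = -1, f'(1) = 2, so x₁ = 1 - (-1)/2 = 3/2.
f(3/2) = 15/8, f'(3/2) = 41/4, so x₂ = (3/2) - (15/8)/(41/4) = 54/41.
f(54/41) = 22950/68921, f'(54/41) = 11279/1681, so x₃ = (54/41) - (22950/68921)/(11279/1681) = 586116/462439.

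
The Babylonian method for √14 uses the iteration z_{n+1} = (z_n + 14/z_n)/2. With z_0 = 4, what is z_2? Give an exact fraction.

z_1 = (4 + 14/4)/2 = 15/4.
z_2 = (15/4 + 14/(15/4))/2 = 449/120.

449/120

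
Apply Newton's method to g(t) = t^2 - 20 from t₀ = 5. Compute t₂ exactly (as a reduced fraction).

161/36

g'(t) = 2t.
g(5) = 5, g'(5) = 10, so t₁ = 5 - 5/10 = 9/2.
g(9/2) = 1/4, g'(9/2) = 9, so t₂ = (9/2) - (1/4)/9 = 161/36.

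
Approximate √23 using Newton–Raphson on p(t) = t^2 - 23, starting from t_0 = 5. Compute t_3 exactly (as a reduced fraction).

p'(t) = 2t.
p(5) = 2, p'(5) = 10, so t_1 = 5 - 2/10 = 24/5.
p(24/5) = 1/25, p'(24/5) = 48/5, so t_2 = (24/5) - (1/25)/(48/5) = 1151/240.
p(1151/240) = 1/57600, p'(1151/240) = 1151/120, so t_3 = (1151/240) - (1/57600)/(1151/120) = 2649601/552480.

2649601/552480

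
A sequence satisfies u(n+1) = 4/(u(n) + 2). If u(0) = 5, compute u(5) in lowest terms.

u(1) = 4/(5 + 2) = 4/7.
u(2) = 4/(4/7 + 2) = 14/9.
u(3) = 4/(14/9 + 2) = 9/8.
u(4) = 4/(9/8 + 2) = 32/25.
u(5) = 4/(32/25 + 2) = 50/41.

50/41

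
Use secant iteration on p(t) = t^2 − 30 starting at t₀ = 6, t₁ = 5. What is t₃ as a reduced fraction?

p(6) = 6, p(5) = −5. t₂ = 5 − (−5)·(5 − 6)/((−5) − 6) = 60/11.
p(5) = −5, p(60/11) = −30/121. t₃ = (60/11) − (−30/121)·((60/11) − 5)/((−30/121) − (−5)) = 126/23.

126/23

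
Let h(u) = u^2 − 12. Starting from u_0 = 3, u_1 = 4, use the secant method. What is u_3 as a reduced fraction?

h(3) = −3, h(4) = 4. u_2 = 4 − 4·(4 − 3)/(4 − (−3)) = 24/7.
h(4) = 4, h(24/7) = −12/49. u_3 = (24/7) − (−12/49)·((24/7) − 4)/((−12/49) − 4) = 45/13.

45/13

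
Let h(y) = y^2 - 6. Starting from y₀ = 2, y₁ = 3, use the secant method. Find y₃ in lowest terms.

22/9

h(2) = -2, h(3) = 3. y₂ = 3 - 3·(3 - 2)/(3 - (-2)) = 12/5.
h(3) = 3, h(12/5) = -6/25. y₃ = (12/5) - (-6/25)·((12/5) - 3)/((-6/25) - 3) = 22/9.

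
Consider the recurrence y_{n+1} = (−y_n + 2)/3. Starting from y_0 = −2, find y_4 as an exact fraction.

38/81

y_1 = (−(−2) + 2)/3 = 4/3.
y_2 = (−(4/3) + 2)/3 = 2/9.
y_3 = (−(2/9) + 2)/3 = 16/27.
y_4 = (−(16/27) + 2)/3 = 38/81.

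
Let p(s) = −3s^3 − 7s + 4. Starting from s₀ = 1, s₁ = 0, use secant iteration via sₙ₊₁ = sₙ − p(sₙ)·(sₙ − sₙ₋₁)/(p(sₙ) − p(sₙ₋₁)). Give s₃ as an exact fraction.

100/187

p(1) = −6, p(0) = 4. s₂ = 0 − 4·(0 − 1)/(4 − (−6)) = 2/5.
p(0) = 4, p(2/5) = 126/125. s₃ = (2/5) − (126/125)·((2/5) − 0)/((126/125) − 4) = 100/187.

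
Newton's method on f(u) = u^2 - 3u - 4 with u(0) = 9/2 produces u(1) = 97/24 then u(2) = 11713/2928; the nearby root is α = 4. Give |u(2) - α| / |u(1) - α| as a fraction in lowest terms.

u(1) - α = 97/24 - 4 = 1/24, so |u(1) - α| = 1/24.
u(2) - α = 11713/2928 - 4 = 1/2928, so |u(2) - α| = 1/2928.
Ratio = (1/2928) / (1/24) = 1/122.

1/122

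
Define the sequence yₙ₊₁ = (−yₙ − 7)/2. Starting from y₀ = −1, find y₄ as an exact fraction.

−9/4

y₁ = (−(−1) − 7)/2 = −3.
y₂ = (−(−3) − 7)/2 = −2.
y₃ = (−(−2) − 7)/2 = −5/2.
y₄ = (−(−5/2) − 7)/2 = −9/4.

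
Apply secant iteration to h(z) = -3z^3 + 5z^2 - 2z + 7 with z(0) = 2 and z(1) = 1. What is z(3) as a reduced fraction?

h(2) = -1, h(1) = 7. z(2) = 1 - 7·(1 - 2)/(7 - (-1)) = 15/8.
h(1) = 7, h(15/8) = 539/512. z(3) = (15/8) - (539/512)·((15/8) - 1)/((539/512) - 7) = 883/435.

883/435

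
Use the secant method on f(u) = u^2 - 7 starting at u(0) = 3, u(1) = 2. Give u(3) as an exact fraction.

61/23

f(3) = 2, f(2) = -3. u(2) = 2 - (-3)·(2 - 3)/((-3) - 2) = 13/5.
f(2) = -3, f(13/5) = -6/25. u(3) = (13/5) - (-6/25)·((13/5) - 2)/((-6/25) - (-3)) = 61/23.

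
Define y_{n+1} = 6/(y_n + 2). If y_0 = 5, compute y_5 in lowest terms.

y_1 = 6/(5 + 2) = 6/7.
y_2 = 6/(6/7 + 2) = 21/10.
y_3 = 6/(21/10 + 2) = 60/41.
y_4 = 6/(60/41 + 2) = 123/71.
y_5 = 6/(123/71 + 2) = 426/265.

426/265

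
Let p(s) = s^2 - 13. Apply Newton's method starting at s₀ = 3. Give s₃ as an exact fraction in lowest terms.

p'(s) = 2s.
p(3) = -4, p'(3) = 6, so s₁ = 3 - (-4)/6 = 11/3.
p(11/3) = 4/9, p'(11/3) = 22/3, so s₂ = (11/3) - (4/9)/(22/3) = 119/33.
p(119/33) = 4/1089, p'(119/33) = 238/33, so s₃ = (119/33) - (4/1089)/(238/33) = 14159/3927.

14159/3927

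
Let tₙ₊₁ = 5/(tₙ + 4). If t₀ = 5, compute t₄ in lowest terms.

1045/1041

t₁ = 5/(5 + 4) = 5/9.
t₂ = 5/(5/9 + 4) = 45/41.
t₃ = 5/(45/41 + 4) = 205/209.
t₄ = 5/(205/209 + 4) = 1045/1041.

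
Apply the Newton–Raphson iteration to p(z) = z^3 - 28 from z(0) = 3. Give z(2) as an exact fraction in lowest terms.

413465/136161

p'(z) = 3z^2.
p(3) = -1, p'(3) = 27, so z(1) = 3 - (-1)/27 = 82/27.
p(82/27) = 244/19683, p'(82/27) = 6724/243, so z(2) = (82/27) - (244/19683)/(6724/243) = 413465/136161.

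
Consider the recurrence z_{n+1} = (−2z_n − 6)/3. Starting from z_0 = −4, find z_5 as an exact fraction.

−202/243

z_1 = (−2·(−4) − 6)/3 = 2/3.
z_2 = (−2·(2/3) − 6)/3 = −22/9.
z_3 = (−2·(−22/9) − 6)/3 = −10/27.
z_4 = (−2·(−10/27) − 6)/3 = −142/81.
z_5 = (−2·(−142/81) − 6)/3 = −202/243.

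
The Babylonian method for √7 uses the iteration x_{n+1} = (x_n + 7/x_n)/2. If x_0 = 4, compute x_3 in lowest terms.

x_1 = (4 + 7/4)/2 = 23/8.
x_2 = (23/8 + 7/(23/8))/2 = 977/368.
x_3 = (977/368 + 7/(977/368))/2 = 1902497/719072.

1902497/719072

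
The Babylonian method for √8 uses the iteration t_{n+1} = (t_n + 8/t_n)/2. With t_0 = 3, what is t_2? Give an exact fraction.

577/204

t_1 = (3 + 8/3)/2 = 17/6.
t_2 = (17/6 + 8/(17/6))/2 = 577/204.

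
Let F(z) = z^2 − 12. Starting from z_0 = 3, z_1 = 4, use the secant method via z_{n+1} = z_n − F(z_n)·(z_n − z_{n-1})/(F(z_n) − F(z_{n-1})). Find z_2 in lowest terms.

F(3) = −3, F(4) = 4. z_2 = 4 − 4·(4 − 3)/(4 − (−3)) = 24/7.

24/7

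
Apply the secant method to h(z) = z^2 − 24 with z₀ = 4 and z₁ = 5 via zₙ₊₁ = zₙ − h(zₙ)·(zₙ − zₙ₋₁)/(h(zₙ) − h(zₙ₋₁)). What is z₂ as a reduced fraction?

44/9

h(4) = −8, h(5) = 1. z₂ = 5 − 1·(5 − 4)/(1 − (−8)) = 44/9.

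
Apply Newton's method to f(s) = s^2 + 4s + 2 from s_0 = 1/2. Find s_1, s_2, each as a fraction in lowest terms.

s_1 = -7/20, s_2 = -751/1320

f'(s) = 2s + 4.
f(1/2) = 17/4, f'(1/2) = 5, so s_1 = (1/2) - (17/4)/5 = -7/20.
f(-7/20) = 289/400, f'(-7/20) = 33/10, so s_2 = (-7/20) - (289/400)/(33/10) = -751/1320.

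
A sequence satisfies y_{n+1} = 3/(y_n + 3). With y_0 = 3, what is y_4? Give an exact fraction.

y_1 = 3/(3 + 3) = 1/2.
y_2 = 3/(1/2 + 3) = 6/7.
y_3 = 3/(6/7 + 3) = 7/9.
y_4 = 3/(7/9 + 3) = 27/34.

27/34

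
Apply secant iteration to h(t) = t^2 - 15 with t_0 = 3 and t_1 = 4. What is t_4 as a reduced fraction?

h(3) = -6, h(4) = 1. t_2 = 4 - 1·(4 - 3)/(1 - (-6)) = 27/7.
h(4) = 1, h(27/7) = -6/49. t_3 = (27/7) - (-6/49)·((27/7) - 4)/((-6/49) - 1) = 213/55.
h(27/7) = -6/49, h(213/55) = -6/3025. t_4 = (213/55) - (-6/3025)·((213/55) - (27/7))/((-6/3025) - (-6/49)) = 1921/496.

1921/496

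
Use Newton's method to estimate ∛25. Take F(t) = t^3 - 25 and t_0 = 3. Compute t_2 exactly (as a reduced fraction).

1478153/505521

F'(t) = 3t^2.
F(3) = 2, F'(3) = 27, so t_1 = 3 - 2/27 = 79/27.
F(79/27) = 964/19683, F'(79/27) = 6241/243, so t_2 = (79/27) - (964/19683)/(6241/243) = 1478153/505521.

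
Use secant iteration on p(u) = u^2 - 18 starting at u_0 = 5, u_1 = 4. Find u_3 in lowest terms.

157/37

p(5) = 7, p(4) = -2. u_2 = 4 - (-2)·(4 - 5)/((-2) - 7) = 38/9.
p(4) = -2, p(38/9) = -14/81. u_3 = (38/9) - (-14/81)·((38/9) - 4)/((-14/81) - (-2)) = 157/37.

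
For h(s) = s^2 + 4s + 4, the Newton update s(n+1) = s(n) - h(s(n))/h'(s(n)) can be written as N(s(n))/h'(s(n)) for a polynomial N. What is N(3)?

5

h'(s) = 2s + 4.
N(s) = s·h'(s) - h(s) = s·(2s + 4) - (s^2 + 4s + 4) = s^2 - 4.
N(3) = 5.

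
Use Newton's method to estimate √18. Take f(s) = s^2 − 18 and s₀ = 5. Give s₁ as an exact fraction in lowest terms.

43/10

f'(s) = 2s.
f(5) = 7, f'(5) = 10, so s₁ = 5 − 7/10 = 43/10.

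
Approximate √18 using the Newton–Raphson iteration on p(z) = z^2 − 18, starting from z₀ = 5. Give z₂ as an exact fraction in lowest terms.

3649/860

p'(z) = 2z.
p(5) = 7, p'(5) = 10, so z₁ = 5 − 7/10 = 43/10.
p(43/10) = 49/100, p'(43/10) = 43/5, so z₂ = (43/10) − (49/100)/(43/5) = 3649/860.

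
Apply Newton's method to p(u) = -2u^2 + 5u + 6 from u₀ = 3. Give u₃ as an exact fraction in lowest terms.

p'(u) = -4u + 5.
p(3) = 3, p'(3) = -7, so u₁ = 3 - 3/(-7) = 24/7.
p(24/7) = -18/49, p'(24/7) = -61/7, so u₂ = (24/7) - (-18/49)/(-61/7) = 1446/427.
p(1446/427) = -648/182329, p'(1446/427) = -3649/427, so u₃ = (1446/427) - (-648/182329)/(-3649/427) = 5275806/1558123.

5275806/1558123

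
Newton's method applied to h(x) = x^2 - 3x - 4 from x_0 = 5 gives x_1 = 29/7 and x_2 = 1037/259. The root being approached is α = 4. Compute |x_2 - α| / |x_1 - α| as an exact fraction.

x_1 - α = 29/7 - 4 = 1/7, so |x_1 - α| = 1/7.
x_2 - α = 1037/259 - 4 = 1/259, so |x_2 - α| = 1/259.
Ratio = (1/259) / (1/7) = 1/37.

1/37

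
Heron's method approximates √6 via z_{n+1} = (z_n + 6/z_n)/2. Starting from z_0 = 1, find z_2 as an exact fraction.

73/28

z_1 = (1 + 6/1)/2 = 7/2.
z_2 = (7/2 + 6/(7/2))/2 = 73/28.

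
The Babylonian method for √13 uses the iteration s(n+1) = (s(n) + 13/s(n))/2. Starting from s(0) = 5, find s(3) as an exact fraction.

s(1) = (5 + 13/5)/2 = 19/5.
s(2) = (19/5 + 13/(19/5))/2 = 343/95.
s(3) = (343/95 + 13/(343/95))/2 = 117487/32585.

117487/32585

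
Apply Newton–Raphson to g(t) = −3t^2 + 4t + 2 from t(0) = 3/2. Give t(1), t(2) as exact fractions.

g'(t) = −6t + 4.
g(3/2) = 5/4, g'(3/2) = −5, so t(1) = (3/2) − (5/4)/(−5) = 7/4.
g(7/4) = −3/16, g'(7/4) = −13/2, so t(2) = (7/4) − (−3/16)/(−13/2) = 179/104.

t(1) = 7/4, t(2) = 179/104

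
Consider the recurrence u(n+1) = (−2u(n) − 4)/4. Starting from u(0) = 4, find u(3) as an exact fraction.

−5/4

u(1) = (−2·4 − 4)/4 = −3.
u(2) = (−2·(−3) − 4)/4 = 1/2.
u(3) = (−2·(1/2) − 4)/4 = −5/4.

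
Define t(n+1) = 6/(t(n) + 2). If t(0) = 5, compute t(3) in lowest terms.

t(1) = 6/(5 + 2) = 6/7.
t(2) = 6/(6/7 + 2) = 21/10.
t(3) = 6/(21/10 + 2) = 60/41.

60/41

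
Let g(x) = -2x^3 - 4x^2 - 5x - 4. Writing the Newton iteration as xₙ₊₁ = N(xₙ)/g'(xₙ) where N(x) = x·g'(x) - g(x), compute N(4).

g'(x) = -6x^2 - 8x - 5.
N(x) = x·g'(x) - g(x) = x·(-6x^2 - 8x - 5) - (-2x^3 - 4x^2 - 5x - 4) = -4x^3 - 4x^2 + 4.
N(4) = -316.

-316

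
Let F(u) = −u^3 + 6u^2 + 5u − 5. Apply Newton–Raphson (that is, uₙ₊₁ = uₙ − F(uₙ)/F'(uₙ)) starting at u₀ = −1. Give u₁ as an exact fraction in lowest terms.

−13/10

F'(u) = −3u^2 + 12u + 5.
F(−1) = −3, F'(−1) = −10, so u₁ = (−1) − (−3)/(−10) = −13/10.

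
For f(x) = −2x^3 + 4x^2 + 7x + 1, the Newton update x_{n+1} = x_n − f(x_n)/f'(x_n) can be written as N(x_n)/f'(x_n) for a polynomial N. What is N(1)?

−1

f'(x) = −6x^2 + 8x + 7.
N(x) = x·f'(x) − f(x) = x·(−6x^2 + 8x + 7) − (−2x^3 + 4x^2 + 7x + 1) = −4x^3 + 4x^2 − 1.
N(1) = −1.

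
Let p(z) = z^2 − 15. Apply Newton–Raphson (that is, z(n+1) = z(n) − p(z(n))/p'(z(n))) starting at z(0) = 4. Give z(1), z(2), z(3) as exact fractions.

p'(z) = 2z.
p(4) = 1, p'(4) = 8, so z(1) = 4 − 1/8 = 31/8.
p(31/8) = 1/64, p'(31/8) = 31/4, so z(2) = (31/8) − (1/64)/(31/4) = 1921/496.
p(1921/496) = 1/246016, p'(1921/496) = 1921/248, so z(3) = (1921/496) − (1/246016)/(1921/248) = 7380481/1905632.

z(1) = 31/8, z(2) = 1921/496, z(3) = 7380481/1905632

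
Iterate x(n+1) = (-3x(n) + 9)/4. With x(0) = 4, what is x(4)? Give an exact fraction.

549/256

x(1) = (-3·4 + 9)/4 = -3/4.
x(2) = (-3·(-3/4) + 9)/4 = 45/16.
x(3) = (-3·(45/16) + 9)/4 = 9/64.
x(4) = (-3·(9/64) + 9)/4 = 549/256.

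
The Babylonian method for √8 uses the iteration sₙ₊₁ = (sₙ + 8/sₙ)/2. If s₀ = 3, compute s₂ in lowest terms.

577/204

s₁ = (3 + 8/3)/2 = 17/6.
s₂ = (17/6 + 8/(17/6))/2 = 577/204.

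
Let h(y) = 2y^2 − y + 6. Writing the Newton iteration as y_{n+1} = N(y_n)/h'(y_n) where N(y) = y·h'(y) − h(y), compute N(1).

h'(y) = 4y − 1.
N(y) = y·h'(y) − h(y) = y·(4y − 1) − (2y^2 − y + 6) = 2y^2 − 6.
N(1) = −4.

−4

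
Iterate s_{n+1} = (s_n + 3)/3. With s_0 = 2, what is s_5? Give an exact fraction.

365/243

s_1 = (2 + 3)/3 = 5/3.
s_2 = ((5/3) + 3)/3 = 14/9.
s_3 = ((14/9) + 3)/3 = 41/27.
s_4 = ((41/27) + 3)/3 = 122/81.
s_5 = ((122/81) + 3)/3 = 365/243.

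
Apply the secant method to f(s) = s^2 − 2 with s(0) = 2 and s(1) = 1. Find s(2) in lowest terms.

f(2) = 2, f(1) = −1. s(2) = 1 − (−1)·(1 − 2)/((−1) − 2) = 4/3.

4/3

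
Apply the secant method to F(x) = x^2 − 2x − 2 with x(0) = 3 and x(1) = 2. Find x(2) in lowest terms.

8/3

F(3) = 1, F(2) = −2. x(2) = 2 − (−2)·(2 − 3)/((−2) − 1) = 8/3.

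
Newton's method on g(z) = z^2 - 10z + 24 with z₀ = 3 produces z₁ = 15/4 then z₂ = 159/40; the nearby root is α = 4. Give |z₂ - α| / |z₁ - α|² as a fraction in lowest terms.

2/5

z₁ - α = 15/4 - 4 = -1/4, so |z₁ - α| = 1/4.
z₂ - α = 159/40 - 4 = -1/40, so |z₂ - α| = 1/40.
|z₁ - α|² = 1/16.
Ratio = (1/40) / (1/16) = 2/5.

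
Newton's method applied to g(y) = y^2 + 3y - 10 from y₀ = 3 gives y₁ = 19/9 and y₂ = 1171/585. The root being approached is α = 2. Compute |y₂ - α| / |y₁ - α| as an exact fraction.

1/65

y₁ - α = 19/9 - 2 = 1/9, so |y₁ - α| = 1/9.
y₂ - α = 1171/585 - 2 = 1/585, so |y₂ - α| = 1/585.
Ratio = (1/585) / (1/9) = 1/65.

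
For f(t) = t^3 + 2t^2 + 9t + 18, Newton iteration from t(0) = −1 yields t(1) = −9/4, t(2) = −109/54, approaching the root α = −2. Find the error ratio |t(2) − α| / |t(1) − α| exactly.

2/27

t(1) − α = −9/4 − (−2) = −9/4 + 2 = −1/4, so |t(1) − α| = 1/4.
t(2) − α = −109/54 − (−2) = −109/54 + 2 = −1/54, so |t(2) − α| = 1/54.
Ratio = (1/54) / (1/4) = 2/27.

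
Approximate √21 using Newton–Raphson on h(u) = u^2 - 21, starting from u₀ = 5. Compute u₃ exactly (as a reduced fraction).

277727/60605

h'(u) = 2u.
h(5) = 4, h'(5) = 10, so u₁ = 5 - 4/10 = 23/5.
h(23/5) = 4/25, h'(23/5) = 46/5, so u₂ = (23/5) - (4/25)/(46/5) = 527/115.
h(527/115) = 4/13225, h'(527/115) = 1054/115, so u₃ = (527/115) - (4/13225)/(1054/115) = 277727/60605.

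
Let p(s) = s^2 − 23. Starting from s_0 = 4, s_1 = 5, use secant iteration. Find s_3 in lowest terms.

p(4) = −7, p(5) = 2. s_2 = 5 − 2·(5 − 4)/(2 − (−7)) = 43/9.
p(5) = 2, p(43/9) = −14/81. s_3 = (43/9) − (−14/81)·((43/9) − 5)/((−14/81) − 2) = 211/44.

211/44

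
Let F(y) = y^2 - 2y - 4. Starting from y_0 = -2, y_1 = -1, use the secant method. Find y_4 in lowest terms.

F(-2) = 4, F(-1) = -1. y_2 = (-1) - (-1)·((-1) - (-2))/((-1) - 4) = -6/5.
F(-1) = -1, F(-6/5) = -4/25. y_3 = (-6/5) - (-4/25)·((-6/5) - (-1))/((-4/25) - (-1)) = -26/21.
F(-6/5) = -4/25, F(-26/21) = 4/441. y_4 = (-26/21) - (4/441)·((-26/21) - (-6/5))/((4/441) - (-4/25)) = -288/233.

-288/233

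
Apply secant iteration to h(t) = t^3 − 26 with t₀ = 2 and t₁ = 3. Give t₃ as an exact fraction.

h(2) = −18, h(3) = 1. t₂ = 3 − 1·(3 − 2)/(1 − (−18)) = 56/19.
h(3) = 1, h(56/19) = −2718/6859. t₃ = (56/19) − (−2718/6859)·((56/19) − 3)/((−2718/6859) − 1) = 28370/9577.

28370/9577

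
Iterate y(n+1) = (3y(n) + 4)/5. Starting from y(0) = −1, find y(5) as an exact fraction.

y(1) = (3·(−1) + 4)/5 = 1/5.
y(2) = (3·(1/5) + 4)/5 = 23/25.
y(3) = (3·(23/25) + 4)/5 = 169/125.
y(4) = (3·(169/125) + 4)/5 = 1007/625.
y(5) = (3·(1007/625) + 4)/5 = 5521/3125.

5521/3125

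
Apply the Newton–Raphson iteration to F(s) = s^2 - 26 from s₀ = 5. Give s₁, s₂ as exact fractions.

F'(s) = 2s.
F(5) = -1, F'(5) = 10, so s₁ = 5 - (-1)/10 = 51/10.
F(51/10) = 1/100, F'(51/10) = 51/5, so s₂ = (51/10) - (1/100)/(51/5) = 5201/1020.

s₁ = 51/10, s₂ = 5201/1020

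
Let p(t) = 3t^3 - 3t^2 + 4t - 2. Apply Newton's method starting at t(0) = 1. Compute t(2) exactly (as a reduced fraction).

p'(t) = 9t^2 - 6t + 4.
p(1) = 2, p'(1) = 7, so t(1) = 1 - 2/7 = 5/7.
p(5/7) = 144/343, p'(5/7) = 211/49, so t(2) = (5/7) - (144/343)/(211/49) = 911/1477.

911/1477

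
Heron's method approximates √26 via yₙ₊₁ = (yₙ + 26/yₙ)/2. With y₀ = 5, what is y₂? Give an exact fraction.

y₁ = (5 + 26/5)/2 = 51/10.
y₂ = (51/10 + 26/(51/10))/2 = 5201/1020.

5201/1020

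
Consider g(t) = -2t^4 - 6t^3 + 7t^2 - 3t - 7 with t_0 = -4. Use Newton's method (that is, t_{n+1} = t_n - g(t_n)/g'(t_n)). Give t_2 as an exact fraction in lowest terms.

-9966332/2535935

g'(t) = -8t^3 - 18t^2 + 14t - 3.
g(-4) = -11, g'(-4) = 165, so t_1 = (-4) - (-11)/165 = -59/15.
g(-59/15) = -25037/50625, g'(-59/15) = 507187/3375, so t_2 = (-59/15) - (-25037/50625)/(507187/3375) = -9966332/2535935.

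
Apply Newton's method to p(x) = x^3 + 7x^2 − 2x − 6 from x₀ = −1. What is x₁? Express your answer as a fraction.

−11/13

p'(x) = 3x^2 + 14x − 2.
p(−1) = 2, p'(−1) = −13, so x₁ = (−1) − 2/(−13) = −11/13.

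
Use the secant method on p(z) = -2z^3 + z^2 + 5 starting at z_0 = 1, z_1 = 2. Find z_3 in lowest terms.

p(1) = 4, p(2) = -7. z_2 = 2 - (-7)·(2 - 1)/((-7) - 4) = 15/11.
p(2) = -7, p(15/11) = 2380/1331. z_3 = (15/11) - (2380/1331)·((15/11) - 2)/((2380/1331) - (-7)) = 2495/1671.

2495/1671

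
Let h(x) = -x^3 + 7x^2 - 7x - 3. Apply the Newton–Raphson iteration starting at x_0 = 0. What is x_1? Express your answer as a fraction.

h'(x) = -3x^2 + 14x - 7.
h(0) = -3, h'(0) = -7, so x_1 = 0 - (-3)/(-7) = -3/7.

-3/7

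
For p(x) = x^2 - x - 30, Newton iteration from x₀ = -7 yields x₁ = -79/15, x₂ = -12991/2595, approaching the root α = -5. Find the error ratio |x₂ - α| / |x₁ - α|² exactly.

x₁ - α = -79/15 - (-5) = -79/15 + 5 = -4/15, so |x₁ - α| = 4/15.
x₂ - α = -12991/2595 - (-5) = -12991/2595 + 5 = -16/2595, so |x₂ - α| = 16/2595.
|x₁ - α|² = 16/225.
Ratio = (16/2595) / (16/225) = 15/173.

15/173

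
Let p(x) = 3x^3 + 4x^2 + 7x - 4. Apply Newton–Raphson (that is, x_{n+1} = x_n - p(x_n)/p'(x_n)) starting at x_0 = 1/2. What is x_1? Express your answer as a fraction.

p'(x) = 9x^2 + 8x + 7.
p(1/2) = 7/8, p'(1/2) = 53/4, so x_1 = (1/2) - (7/8)/(53/4) = 23/53.

23/53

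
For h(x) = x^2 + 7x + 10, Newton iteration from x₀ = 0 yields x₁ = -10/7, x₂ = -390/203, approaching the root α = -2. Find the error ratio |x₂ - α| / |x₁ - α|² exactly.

7/29

x₁ - α = -10/7 - (-2) = -10/7 + 2 = 4/7, so |x₁ - α| = 4/7.
x₂ - α = -390/203 - (-2) = -390/203 + 2 = 16/203, so |x₂ - α| = 16/203.
|x₁ - α|² = 16/49.
Ratio = (16/203) / (16/49) = 7/29.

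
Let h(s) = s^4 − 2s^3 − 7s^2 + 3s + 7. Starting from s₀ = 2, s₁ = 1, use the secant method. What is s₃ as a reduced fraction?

77597/67771

h(2) = −15, h(1) = 2. s₂ = 1 − 2·(1 − 2)/(2 − (−15)) = 19/17.
h(1) = 2, h(19/17) = 31500/83521. s₃ = (19/17) − (31500/83521)·((19/17) − 1)/((31500/83521) − 2) = 77597/67771.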